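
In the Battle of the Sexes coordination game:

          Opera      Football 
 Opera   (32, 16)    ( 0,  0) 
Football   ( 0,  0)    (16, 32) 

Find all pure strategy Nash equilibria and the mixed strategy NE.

Pure NE: (Opera, Opera) and (Football, Football); Mixed NE: p = 0.6667, q = 0.3333

Work:
Check pure NE:
(Opera, Opera): (32, 16) - no unilateral deviation beneficial
(Football, Football): (16, 32) - no unilateral deviation beneficial
Mixed NE: P1 plays Opera with p = 0.6667, P2 plays Opera with q = 0.3333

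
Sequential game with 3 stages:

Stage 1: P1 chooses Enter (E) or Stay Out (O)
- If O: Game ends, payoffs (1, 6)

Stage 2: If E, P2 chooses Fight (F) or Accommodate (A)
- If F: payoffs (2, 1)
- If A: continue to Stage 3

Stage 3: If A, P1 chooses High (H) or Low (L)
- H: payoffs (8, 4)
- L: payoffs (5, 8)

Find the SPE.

SPE: (E, A, H); Outcome (8, 4)

Work:
Stage 3: P1 chooses H (8 vs 5)
Stage 2: P2: F->1, A->4 (anticipating H). Choose A
Stage 1: P1: O->1, E->8 (anticipating A, H). Choose E
SPE path: E -> A -> H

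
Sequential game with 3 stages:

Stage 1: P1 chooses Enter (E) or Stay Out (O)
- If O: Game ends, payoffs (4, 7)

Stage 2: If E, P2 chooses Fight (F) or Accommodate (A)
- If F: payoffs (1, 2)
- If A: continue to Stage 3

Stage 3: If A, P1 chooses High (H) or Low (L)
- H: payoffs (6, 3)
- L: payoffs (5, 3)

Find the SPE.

SPE: (E, A, H); Outcome (6, 3)

Work:
Stage 3: P1 chooses H (6 vs 5)
Stage 2: P2: F->2, A->3 (anticipating H). Choose A
Stage 1: P1: O->4, E->6 (anticipating A, H). Choose E
SPE path: E -> A -> H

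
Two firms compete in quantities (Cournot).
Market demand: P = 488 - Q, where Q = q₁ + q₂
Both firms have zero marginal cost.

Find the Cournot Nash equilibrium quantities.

q₁* = q₂* = 162.67; P* = 162.67

Work:
Profit: π_i = P·q_i = (a - q_i - q_j)·q_i
FOC: ∂π_i/∂q_i = a - 2q_i - q_j = 0
Reaction function: q_i = (488 - q_j)/2
Symmetry: q* = 488/3 = 162.67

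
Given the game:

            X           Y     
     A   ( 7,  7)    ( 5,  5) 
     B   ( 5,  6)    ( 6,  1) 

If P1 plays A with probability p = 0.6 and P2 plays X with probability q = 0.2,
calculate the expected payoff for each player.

E[P1] = 5.56, E[P2] = 4.04

Work:
E[P1] = p·q·π₁(A,X) + p·(1-q)·π₁(A,Y) + (1-p)·q·π₁(B,X) + (1-p)·(1-q)·π₁(B,Y)
= 0.6·0.2·7 + 0.6·0.8·5 + 0.4·0.2·5 + 0.4·0.8·6
= 5.56

E[P2] = 4.04 (similar calculation)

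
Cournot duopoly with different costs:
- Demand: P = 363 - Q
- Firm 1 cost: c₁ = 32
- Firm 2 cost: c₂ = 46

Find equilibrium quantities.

q₁* = 115.0, q₂* = 101.0

Work:
Reaction: q₁ = (363 - 32 - q₂)/2
Reaction: q₂ = (363 - 46 - q₁)/2
Solve simultaneously:
q₁* = (363 - 2×32 + 46)/3 = 115.0
q₂* = (363 - 2×46 + 32)/3 = 101.0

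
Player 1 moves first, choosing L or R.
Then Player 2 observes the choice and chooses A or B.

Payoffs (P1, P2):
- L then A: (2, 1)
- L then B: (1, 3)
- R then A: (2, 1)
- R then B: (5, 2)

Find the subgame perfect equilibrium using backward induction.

P1 plays R, P2 plays B after L and B after R; Payoff (5, 2)

Work:
Backward induction:
After L: P2 chooses B → P1 gets 1
After R: P2 chooses B → P1 gets 5
P1 chooses R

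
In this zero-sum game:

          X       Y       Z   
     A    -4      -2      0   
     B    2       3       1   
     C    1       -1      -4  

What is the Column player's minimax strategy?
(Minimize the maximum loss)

Column should play Z, value = 1

Work:
Column player minimizes Row's maximum payoff:
Column X: max payoff to Row = 2
Column Y: max payoff to Row = 3
Column Z: max payoff to Row = 1
Minimum is 1, achieved by column Z.
Minimax strategy: Z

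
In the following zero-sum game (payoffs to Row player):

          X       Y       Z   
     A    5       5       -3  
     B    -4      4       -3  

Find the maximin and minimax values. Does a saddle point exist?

Maximin = -3, Minimax = -3, Saddle: True

Work:
Row minimums: [-3, -4] → maximin = -3
Column maximums: [5, 5, -3] → minimax = -3
Saddle point exists! Game value = -3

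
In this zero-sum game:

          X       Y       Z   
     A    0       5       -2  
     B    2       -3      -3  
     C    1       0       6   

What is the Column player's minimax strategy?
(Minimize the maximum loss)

Column should play X, value = 2

Work:
Column player minimizes Row's maximum payoff:
Column X: max payoff to Row = 2
Column Y: max payoff to Row = 5
Column Z: max payoff to Row = 6
Minimum is 2, achieved by column X.
Minimax strategy: X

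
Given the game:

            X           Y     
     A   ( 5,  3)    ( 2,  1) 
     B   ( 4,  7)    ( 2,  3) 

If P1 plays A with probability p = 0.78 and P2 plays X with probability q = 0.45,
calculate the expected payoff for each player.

E[P1] = 3.251, E[P2] = 2.538

Work:
E[P1] = p·q·π₁(A,X) + p·(1-q)·π₁(A,Y) + (1-p)·q·π₁(B,X) + (1-p)·(1-q)·π₁(B,Y)
= 0.78·0.45·5 + 0.78·0.55·2 + 0.22·0.45·4 + 0.22·0.55·2
= 3.251

E[P2] = 2.538 (similar calculation)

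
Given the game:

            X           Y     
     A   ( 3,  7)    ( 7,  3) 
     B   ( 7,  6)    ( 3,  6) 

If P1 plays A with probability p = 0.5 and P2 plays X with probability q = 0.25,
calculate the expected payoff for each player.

E[P1] = 5.0, E[P2] = 5.0

Work:
E[P1] = p·q·π₁(A,X) + p·(1-q)·π₁(A,Y) + (1-p)·q·π₁(B,X) + (1-p)·(1-q)·π₁(B,Y)
= 0.5·0.25·3 + 0.5·0.75·7 + 0.5·0.25·7 + 0.5·0.75·3
= 5.0

E[P2] = 5.0 (similar calculation)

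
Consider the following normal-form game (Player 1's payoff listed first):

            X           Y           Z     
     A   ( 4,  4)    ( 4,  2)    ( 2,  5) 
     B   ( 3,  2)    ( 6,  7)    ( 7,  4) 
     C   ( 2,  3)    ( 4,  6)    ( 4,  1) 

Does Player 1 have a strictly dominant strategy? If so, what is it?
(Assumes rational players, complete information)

No strictly dominant strategy exists for Player 1

Work:
A strategy strictly dominates another if it gives a strictly higher payoff against every opponent action. Compare each pair of P1's strategies column-by-column:
  A vs B: [4 vs 3, 4 vs 6, 2 vs 7] → A does not strictly dominate B (column Y: 4 ≤ 6)
  A vs C: [4 vs 2, 4 vs 4, 2 vs 4] → A does not strictly dominate C (column Y: 4 ≤ 4)
  B vs A: [3 vs 4, 6 vs 4, 7 vs 2] → B does not strictly dominate A (column X: 3 ≤ 4)
  B vs C: [3 vs 2, 6 vs 4, 7 vs 4] → B strictly dominates C
  C vs A: [2 vs 4, 4 vs 4, 4 vs 2] → C does not strictly dominate A (column X: 2 ≤ 4)
  C vs B: [2 vs 3, 4 vs 6, 4 vs 7] → C does not strictly dominate B (column X: 2 ≤ 3)
No single strategy strictly dominates all others → no strictly dominant strategy.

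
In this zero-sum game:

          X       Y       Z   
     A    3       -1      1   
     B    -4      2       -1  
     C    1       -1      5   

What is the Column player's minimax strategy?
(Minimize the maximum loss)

Column should play Y, value = 2

Work:
Column player minimizes Row's maximum payoff:
Column X: max payoff to Row = 3
Column Y: max payoff to Row = 2
Column Z: max payoff to Row = 5
Minimum is 2, achieved by column Y.
Minimax strategy: Y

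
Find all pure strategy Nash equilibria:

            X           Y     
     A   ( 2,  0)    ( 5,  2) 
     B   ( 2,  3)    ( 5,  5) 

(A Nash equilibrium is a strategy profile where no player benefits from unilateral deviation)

Nash equilibrium: (A, Y), (B, Y)

Work:
Best responses:
  P1 vs X: payoffs [2, 2] → best response A/B (payoff 2)
  P1 vs Y: payoffs [5, 5] → best response A/B (payoff 5)
  P2 vs A: payoffs [0, 2] → best response Y (payoff 2)
  P2 vs B: payoffs [3, 5] → best response Y (payoff 5)
Mutual best responses: (A,Y), (B,Y) → Nash equilibria.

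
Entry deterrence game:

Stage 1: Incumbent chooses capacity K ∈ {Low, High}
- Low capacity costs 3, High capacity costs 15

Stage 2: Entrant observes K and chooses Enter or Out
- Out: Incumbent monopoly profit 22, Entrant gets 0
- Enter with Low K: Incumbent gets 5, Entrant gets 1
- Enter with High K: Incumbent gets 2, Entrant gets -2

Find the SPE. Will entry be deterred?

SPE: (High, Enter|Low, Out|High); Entry deterred. Incumbent net profit = 7

Work:
After Low K: Entrant enters (1 > 0)
After High K: Entrant stays out (-2 < 0)
Incumbent: Low → 5−3=2, High → 22−15=7
Incumbent chooses High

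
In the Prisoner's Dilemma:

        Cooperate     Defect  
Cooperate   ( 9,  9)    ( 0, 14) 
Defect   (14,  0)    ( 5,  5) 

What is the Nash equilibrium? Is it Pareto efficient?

(Defect, Defect) is NE; not Pareto efficient

Work:
Defect dominates Cooperate for both players:
If P2 cooperates: Defect (14) > Cooperate (9)
If P2 defects: Defect (5) > Cooperate (0)
NE: (Defect, Defect) with payoff (5, 5)
But (Cooperate, Cooperate) = (9, 9) Pareto dominates (5, 5)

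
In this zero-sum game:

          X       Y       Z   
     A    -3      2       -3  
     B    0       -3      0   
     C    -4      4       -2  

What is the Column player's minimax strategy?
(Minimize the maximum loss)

Column should play X or Z (all achieve the minimum), value = 0

Work:
Column player minimizes Row's maximum payoff:
Column X: max payoff to Row = 0
Column Y: max payoff to Row = 4
Column Z: max payoff to Row = 0
Minimum is 0, achieved by columns X, Z (tied).
Each of X or Z is a minimax strategy.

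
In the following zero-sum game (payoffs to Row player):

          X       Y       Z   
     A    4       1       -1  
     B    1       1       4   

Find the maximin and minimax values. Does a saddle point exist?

Maximin = 1, Minimax = 1, Saddle: True

Work:
Row minimums: [-1, 1] → maximin = 1
Column maximums: [4, 1, 4] → minimax = 1
Saddle point exists! Game value = 1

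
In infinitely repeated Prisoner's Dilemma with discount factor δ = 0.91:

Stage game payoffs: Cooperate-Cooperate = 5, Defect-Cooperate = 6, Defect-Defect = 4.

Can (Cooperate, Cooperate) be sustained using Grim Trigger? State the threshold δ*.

δ* = 0.5; since δ = 0.91 ≥ 0.5, cooperation can be sustained

Work:
For Grim Trigger:
Cooperate forever: 5/(1-δ)
Defect then punished: 6 + 4·δ/(1-δ)
Need: 5/(1-δ) ≥ 6 + 4·δ/(1-δ)
Solving: δ ≥ (T-R)/(T-P) = (6-5)/(6-4) = 0.5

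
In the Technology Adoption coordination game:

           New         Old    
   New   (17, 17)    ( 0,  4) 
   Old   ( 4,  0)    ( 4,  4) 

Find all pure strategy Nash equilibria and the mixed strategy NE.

Pure NE: (New, New) and (Old, Old); Mixed NE: p = 0.2353, q = 0.2353

Work:
Check pure NE:
(New, New): (17, 17) - no unilateral deviation beneficial
(Old, Old): (4, 4) - no unilateral deviation beneficial
Mixed NE: P1 plays New with p = 0.2353, P2 plays New with q = 0.2353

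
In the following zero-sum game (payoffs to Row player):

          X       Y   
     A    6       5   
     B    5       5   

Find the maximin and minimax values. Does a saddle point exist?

Maximin = 5, Minimax = 5, Saddle: True

Work:
Row minimums: [5, 5] → maximin = 5
Column maximums: [6, 5] → minimax = 5
Saddle point exists! Game value = 5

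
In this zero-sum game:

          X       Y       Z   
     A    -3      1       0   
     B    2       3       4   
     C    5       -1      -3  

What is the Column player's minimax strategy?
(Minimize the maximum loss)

Column should play Y, value = 3

Work:
Column player minimizes Row's maximum payoff:
Column X: max payoff to Row = 5
Column Y: max payoff to Row = 3
Column Z: max payoff to Row = 4
Minimum is 3, achieved by column Y.
Minimax strategy: Y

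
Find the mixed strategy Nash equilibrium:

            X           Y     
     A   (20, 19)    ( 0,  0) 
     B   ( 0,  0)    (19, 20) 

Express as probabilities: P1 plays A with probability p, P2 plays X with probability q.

p = 0.5128, q = 0.4872

Work:
Find probabilities that make opponent indifferent:
P2 chooses q to make P1 indifferent between A and B
P1 chooses p to make P2 indifferent between X and Y
Mixed NE: P1 plays (A: 0.5128, B: 0.4872), P2 plays (X: 0.4872, Y: 0.5128)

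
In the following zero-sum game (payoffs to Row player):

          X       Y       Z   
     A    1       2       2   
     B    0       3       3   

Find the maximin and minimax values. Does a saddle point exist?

Maximin = 1, Minimax = 1, Saddle: True

Work:
Row minimums: [1, 0] → maximin = 1
Column maximums: [1, 3, 3] → minimax = 1
Saddle point exists! Game value = 1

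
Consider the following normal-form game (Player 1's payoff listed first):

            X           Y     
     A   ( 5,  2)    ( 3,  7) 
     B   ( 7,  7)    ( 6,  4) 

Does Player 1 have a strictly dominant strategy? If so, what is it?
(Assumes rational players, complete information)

Yes, Player 1's strictly dominant strategy is B

Work:
A strategy strictly dominates another if it gives a strictly higher payoff against every opponent action. Compare each pair of P1's strategies column-by-column:
  A vs B: [5 vs 7, 3 vs 6] → A does not strictly dominate B (column X: 5 ≤ 7)
  B vs A: [7 vs 5, 6 vs 3] → B strictly dominates A
B strictly dominates every other strategy → strictly dominant.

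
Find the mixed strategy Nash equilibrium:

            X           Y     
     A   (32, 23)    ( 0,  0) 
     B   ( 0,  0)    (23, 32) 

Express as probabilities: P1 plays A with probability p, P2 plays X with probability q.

p = 0.5818, q = 0.4182

Work:
Find probabilities that make opponent indifferent:
P2 chooses q to make P1 indifferent between A and B
P1 chooses p to make P2 indifferent between X and Y
Mixed NE: P1 plays (A: 0.5818, B: 0.4182), P2 plays (X: 0.4182, Y: 0.5818)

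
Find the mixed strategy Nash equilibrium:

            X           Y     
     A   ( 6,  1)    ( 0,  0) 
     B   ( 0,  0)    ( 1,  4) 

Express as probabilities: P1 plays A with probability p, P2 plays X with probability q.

p = 0.8, q = 0.1429

Work:
Find probabilities that make opponent indifferent:
P2 chooses q to make P1 indifferent between A and B
P1 chooses p to make P2 indifferent between X and Y
Mixed NE: P1 plays (A: 0.8, B: 0.2), P2 plays (X: 0.1429, Y: 0.8571)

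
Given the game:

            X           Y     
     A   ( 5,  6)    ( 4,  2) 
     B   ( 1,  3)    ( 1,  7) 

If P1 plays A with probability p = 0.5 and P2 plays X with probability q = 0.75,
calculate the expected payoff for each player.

E[P1] = 2.875, E[P2] = 4.5

Work:
E[P1] = p·q·π₁(A,X) + p·(1-q)·π₁(A,Y) + (1-p)·q·π₁(B,X) + (1-p)·(1-q)·π₁(B,Y)
= 0.5·0.75·5 + 0.5·0.25·4 + 0.5·0.75·1 + 0.5·0.25·1
= 2.875

E[P2] = 4.5 (similar calculation)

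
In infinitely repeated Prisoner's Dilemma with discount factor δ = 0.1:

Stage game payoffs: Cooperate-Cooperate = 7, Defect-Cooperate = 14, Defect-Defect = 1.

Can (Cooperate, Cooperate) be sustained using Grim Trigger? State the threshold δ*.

δ* = 0.5385; since δ = 0.1 < 0.5385, cooperation cannot be sustained

Work:
For Grim Trigger:
Cooperate forever: 7/(1-δ)
Defect then punished: 14 + 1·δ/(1-δ)
Need: 7/(1-δ) ≥ 14 + 1·δ/(1-δ)
Solving: δ ≥ (T-R)/(T-P) = (14-7)/(14-1) = 0.5385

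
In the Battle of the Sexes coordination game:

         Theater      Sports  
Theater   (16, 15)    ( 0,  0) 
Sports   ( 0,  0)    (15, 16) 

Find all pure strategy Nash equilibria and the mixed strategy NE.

Pure NE: (Theater, Theater) and (Sports, Sports); Mixed NE: p = 0.5161, q = 0.4839

Work:
Check pure NE:
(Theater, Theater): (16, 15) - no unilateral deviation beneficial
(Sports, Sports): (15, 16) - no unilateral deviation beneficial
Mixed NE: P1 plays Theater with p = 0.5161, P2 plays Theater with q = 0.4839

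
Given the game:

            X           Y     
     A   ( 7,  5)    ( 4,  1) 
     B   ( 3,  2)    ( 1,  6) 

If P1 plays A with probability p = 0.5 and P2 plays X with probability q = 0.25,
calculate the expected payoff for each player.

E[P1] = 3.125, E[P2] = 3.5

Work:
E[P1] = p·q·π₁(A,X) + p·(1-q)·π₁(A,Y) + (1-p)·q·π₁(B,X) + (1-p)·(1-q)·π₁(B,Y)
= 0.5·0.25·7 + 0.5·0.75·4 + 0.5·0.25·3 + 0.5·0.75·1
= 3.125

E[P2] = 3.5 (similar calculation)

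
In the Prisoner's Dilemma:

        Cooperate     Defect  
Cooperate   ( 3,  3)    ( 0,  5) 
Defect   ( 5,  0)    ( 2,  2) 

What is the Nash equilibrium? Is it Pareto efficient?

(Defect, Defect) is NE; not Pareto efficient

Work:
Defect dominates Cooperate for both players:
If P2 cooperates: Defect (5) > Cooperate (3)
If P2 defects: Defect (2) > Cooperate (0)
NE: (Defect, Defect) with payoff (2, 2)
But (Cooperate, Cooperate) = (3, 3) Pareto dominates (2, 2)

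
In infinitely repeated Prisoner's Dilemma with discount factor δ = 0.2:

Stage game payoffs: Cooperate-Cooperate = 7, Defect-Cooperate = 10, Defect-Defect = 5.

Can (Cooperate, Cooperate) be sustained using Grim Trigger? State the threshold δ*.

δ* = 0.6; since δ = 0.2 < 0.6, cooperation cannot be sustained

Work:
For Grim Trigger:
Cooperate forever: 7/(1-δ)
Defect then punished: 10 + 5·δ/(1-δ)
Need: 7/(1-δ) ≥ 10 + 5·δ/(1-δ)
Solving: δ ≥ (T-R)/(T-P) = (10-7)/(10-5) = 0.6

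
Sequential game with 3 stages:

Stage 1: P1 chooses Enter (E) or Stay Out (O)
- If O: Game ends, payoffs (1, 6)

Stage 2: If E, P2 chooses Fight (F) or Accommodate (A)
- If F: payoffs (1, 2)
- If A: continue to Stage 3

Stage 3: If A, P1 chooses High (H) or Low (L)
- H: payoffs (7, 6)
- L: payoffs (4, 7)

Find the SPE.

SPE: (E, A, H); Outcome (7, 6)

Work:
Stage 3: P1 chooses H (7 vs 4)
Stage 2: P2: F->2, A->6 (anticipating H). Choose A
Stage 1: P1: O->1, E->7 (anticipating A, H). Choose E
SPE path: E -> A -> H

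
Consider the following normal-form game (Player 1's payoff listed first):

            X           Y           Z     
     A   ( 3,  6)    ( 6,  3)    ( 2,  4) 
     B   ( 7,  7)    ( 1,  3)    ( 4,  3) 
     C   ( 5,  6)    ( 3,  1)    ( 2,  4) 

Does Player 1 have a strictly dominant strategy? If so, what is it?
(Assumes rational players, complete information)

No strictly dominant strategy exists for Player 1

Work:
A strategy strictly dominates another if it gives a strictly higher payoff against every opponent action. Compare each pair of P1's strategies column-by-column:
  A vs B: [3 vs 7, 6 vs 1, 2 vs 4] → A does not strictly dominate B (column X: 3 ≤ 7)
  A vs C: [3 vs 5, 6 vs 3, 2 vs 2] → A does not strictly dominate C (column X: 3 ≤ 5)
  B vs A: [7 vs 3, 1 vs 6, 4 vs 2] → B does not strictly dominate A (column Y: 1 ≤ 6)
  B vs C: [7 vs 5, 1 vs 3, 4 vs 2] → B does not strictly dominate C (column Y: 1 ≤ 3)
  C vs A: [5 vs 3, 3 vs 6, 2 vs 2] → C does not strictly dominate A (column Y: 3 ≤ 6)
  C vs B: [5 vs 7, 3 vs 1, 2 vs 4] → C does not strictly dominate B (column X: 5 ≤ 7)
No single strategy strictly dominates all others → no strictly dominant strategy.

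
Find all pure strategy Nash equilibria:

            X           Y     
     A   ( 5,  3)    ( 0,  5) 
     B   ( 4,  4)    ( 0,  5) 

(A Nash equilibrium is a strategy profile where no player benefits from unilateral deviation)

Nash equilibrium: (A, Y), (B, Y)

Work:
Best responses:
  P1 vs X: payoffs [5, 4] → best response A (payoff 5)
  P1 vs Y: payoffs [0, 0] → best response A/B (payoff 0)
  P2 vs A: payoffs [3, 5] → best response Y (payoff 5)
  P2 vs B: payoffs [4, 5] → best response Y (payoff 5)
Mutual best responses: (A,Y), (B,Y) → Nash equilibria.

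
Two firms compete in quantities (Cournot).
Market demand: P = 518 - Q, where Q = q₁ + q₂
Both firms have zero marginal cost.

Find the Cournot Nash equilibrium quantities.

q₁* = q₂* = 172.67; P* = 172.67

Work:
Profit: π_i = P·q_i = (a - q_i - q_j)·q_i
FOC: ∂π_i/∂q_i = a - 2q_i - q_j = 0
Reaction function: q_i = (518 - q_j)/2
Symmetry: q* = 518/3 = 172.67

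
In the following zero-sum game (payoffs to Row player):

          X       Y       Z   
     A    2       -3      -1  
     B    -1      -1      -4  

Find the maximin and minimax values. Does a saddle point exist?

Maximin = -3, Minimax = -1, Saddle: False

Work:
Row minimums: [-3, -4] → maximin = -3
Column maximums: [2, -1, -1] → minimax = -1
No saddle point (maximin ≠ minimax). Mixed strategy needed.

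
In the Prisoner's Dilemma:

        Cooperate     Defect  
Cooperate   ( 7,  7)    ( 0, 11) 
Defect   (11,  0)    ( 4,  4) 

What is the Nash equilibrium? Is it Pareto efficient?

(Defect, Defect) is NE; not Pareto efficient

Work:
Defect dominates Cooperate for both players:
If P2 cooperates: Defect (11) > Cooperate (7)
If P2 defects: Defect (4) > Cooperate (0)
NE: (Defect, Defect) with payoff (4, 4)
But (Cooperate, Cooperate) = (7, 7) Pareto dominates (4, 4)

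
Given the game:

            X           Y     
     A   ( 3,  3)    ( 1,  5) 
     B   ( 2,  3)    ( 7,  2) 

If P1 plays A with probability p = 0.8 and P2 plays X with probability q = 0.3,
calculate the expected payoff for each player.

E[P1] = 2.38, E[P2] = 3.98

Work:
E[P1] = p·q·π₁(A,X) + p·(1-q)·π₁(A,Y) + (1-p)·q·π₁(B,X) + (1-p)·(1-q)·π₁(B,Y)
= 0.8·0.3·3 + 0.8·0.7·1 + 0.2·0.3·2 + 0.2·0.7·7
= 2.38

E[P2] = 3.98 (similar calculation)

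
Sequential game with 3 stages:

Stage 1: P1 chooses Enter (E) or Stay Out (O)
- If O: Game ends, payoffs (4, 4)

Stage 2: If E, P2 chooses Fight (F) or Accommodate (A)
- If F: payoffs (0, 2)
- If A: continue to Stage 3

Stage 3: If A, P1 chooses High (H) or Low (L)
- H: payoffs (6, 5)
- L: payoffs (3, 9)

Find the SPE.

SPE: (E, A, H); Outcome (6, 5)

Work:
Stage 3: P1 chooses H (6 vs 3)
Stage 2: P2: F->2, A->5 (anticipating H). Choose A
Stage 1: P1: O->4, E->6 (anticipating A, H). Choose E
SPE path: E -> A -> H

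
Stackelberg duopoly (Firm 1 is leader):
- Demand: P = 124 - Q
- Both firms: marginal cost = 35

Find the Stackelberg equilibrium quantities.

q₁* (leader) = 44.5, q₂* (follower) = 22.25

Work:
Follower's reaction: q₂ = (a - c - q₁)/2
Leader substitutes: π₁ = q₁·(a - q₁ - (a-c-q₁)/2 - c)
FOC: q₁* = (124 - 35)/2 = 44.50
Then: q₂* = (124 - 35 - 44.5)/2 = 22.25
Leader has first-mover advantage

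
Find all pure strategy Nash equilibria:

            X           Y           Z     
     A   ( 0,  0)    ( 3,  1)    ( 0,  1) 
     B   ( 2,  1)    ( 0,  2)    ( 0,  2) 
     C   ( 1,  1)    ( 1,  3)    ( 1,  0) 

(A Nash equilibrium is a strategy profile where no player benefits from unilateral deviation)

Nash equilibrium: (A, Y)

Work:
Best responses:
  P1 vs X: payoffs [0, 2, 1] → best response B (payoff 2)
  P1 vs Y: payoffs [3, 0, 1] → best response A (payoff 3)
  P1 vs Z: payoffs [0, 0, 1] → best response C (payoff 1)
  P2 vs A: payoffs [0, 1, 1] → best response Y/Z (payoff 1)
  P2 vs B: payoffs [1, 2, 2] → best response Y/Z (payoff 2)
  P2 vs C: payoffs [1, 3, 0] → best response Y (payoff 3)
Mutual best responses: (A,Y) → Nash equilibria.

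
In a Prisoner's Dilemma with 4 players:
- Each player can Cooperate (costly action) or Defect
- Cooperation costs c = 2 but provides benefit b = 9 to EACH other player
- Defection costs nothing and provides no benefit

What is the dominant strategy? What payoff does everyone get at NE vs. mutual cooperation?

Dominant: Defect; NE payoff = 0; Coop payoff = 25

Work:
Defect dominates (saves cost c = 2, benefit to others is external)
NE: All defect → everyone gets 0
If all cooperate: each receives (3)×9 - 2 = 25
Social dilemma: 25 > 0 but NE gives 0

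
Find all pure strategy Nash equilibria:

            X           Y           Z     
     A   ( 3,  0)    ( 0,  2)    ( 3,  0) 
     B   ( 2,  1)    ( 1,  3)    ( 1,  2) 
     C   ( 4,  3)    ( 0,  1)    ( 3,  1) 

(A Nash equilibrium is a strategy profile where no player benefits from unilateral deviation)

Nash equilibrium: (B, Y), (C, X)

Work:
Best responses:
  P1 vs X: payoffs [3, 2, 4] → best response C (payoff 4)
  P1 vs Y: payoffs [0, 1, 0] → best response B (payoff 1)
  P1 vs Z: payoffs [3, 1, 3] → best response A/C (payoff 3)
  P2 vs A: payoffs [0, 2, 0] → best response Y (payoff 2)
  P2 vs B: payoffs [1, 3, 2] → best response Y (payoff 3)
  P2 vs C: payoffs [3, 1, 1] → best response X (payoff 3)
Mutual best responses: (B,Y), (C,X) → Nash equilibria.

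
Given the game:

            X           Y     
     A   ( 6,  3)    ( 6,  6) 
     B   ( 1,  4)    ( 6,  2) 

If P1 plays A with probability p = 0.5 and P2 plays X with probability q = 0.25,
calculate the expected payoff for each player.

E[P1] = 5.375, E[P2] = 3.875

Work:
E[P1] = p·q·π₁(A,X) + p·(1-q)·π₁(A,Y) + (1-p)·q·π₁(B,X) + (1-p)·(1-q)·π₁(B,Y)
= 0.5·0.25·6 + 0.5·0.75·6 + 0.5·0.25·1 + 0.5·0.75·6
= 5.375

E[P2] = 3.875 (similar calculation)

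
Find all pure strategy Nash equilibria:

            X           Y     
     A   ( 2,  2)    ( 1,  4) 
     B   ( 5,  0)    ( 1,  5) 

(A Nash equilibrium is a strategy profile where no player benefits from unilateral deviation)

Nash equilibrium: (A, Y), (B, Y)

Work:
Best responses:
  P1 vs X: payoffs [2, 5] → best response B (payoff 5)
  P1 vs Y: payoffs [1, 1] → best response A/B (payoff 1)
  P2 vs A: payoffs [2, 4] → best response Y (payoff 4)
  P2 vs B: payoffs [0, 5] → best response Y (payoff 5)
Mutual best responses: (A,Y), (B,Y) → Nash equilibria.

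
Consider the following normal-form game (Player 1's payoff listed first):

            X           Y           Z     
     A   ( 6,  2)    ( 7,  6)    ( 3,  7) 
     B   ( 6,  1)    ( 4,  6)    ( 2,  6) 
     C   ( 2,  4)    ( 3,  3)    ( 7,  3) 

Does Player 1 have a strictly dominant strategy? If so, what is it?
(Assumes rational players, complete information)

No strictly dominant strategy exists for Player 1

Work:
A strategy strictly dominates another if it gives a strictly higher payoff against every opponent action. Compare each pair of P1's strategies column-by-column:
  A vs B: [6 vs 6, 7 vs 4, 3 vs 2] → A does not strictly dominate B (column X: 6 ≤ 6)
  A vs C: [6 vs 2, 7 vs 3, 3 vs 7] → A does not strictly dominate C (column Z: 3 ≤ 7)
  B vs A: [6 vs 6, 4 vs 7, 2 vs 3] → B does not strictly dominate A (column X: 6 ≤ 6)
  B vs C: [6 vs 2, 4 vs 3, 2 vs 7] → B does not strictly dominate C (column Z: 2 ≤ 7)
  C vs A: [2 vs 6, 3 vs 7, 7 vs 3] → C does not strictly dominate A (column X: 2 ≤ 6)
  C vs B: [2 vs 6, 3 vs 4, 7 vs 2] → C does not strictly dominate B (column X: 2 ≤ 6)
No single strategy strictly dominates all others → no strictly dominant strategy.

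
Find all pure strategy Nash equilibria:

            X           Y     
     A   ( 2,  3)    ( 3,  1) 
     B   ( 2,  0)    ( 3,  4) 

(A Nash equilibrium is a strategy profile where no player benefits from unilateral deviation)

Nash equilibrium: (A, X), (B, Y)

Work:
Best responses:
  P1 vs X: payoffs [2, 2] → best response A/B (payoff 2)
  P1 vs Y: payoffs [3, 3] → best response A/B (payoff 3)
  P2 vs A: payoffs [3, 1] → best response X (payoff 3)
  P2 vs B: payoffs [0, 4] → best response Y (payoff 4)
Mutual best responses: (A,X), (B,Y) → Nash equilibria.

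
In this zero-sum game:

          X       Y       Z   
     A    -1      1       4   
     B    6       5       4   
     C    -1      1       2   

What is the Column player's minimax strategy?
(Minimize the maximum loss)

Column should play Z, value = 4

Work:
Column player minimizes Row's maximum payoff:
Column X: max payoff to Row = 6
Column Y: max payoff to Row = 5
Column Z: max payoff to Row = 4
Minimum is 4, achieved by column Z.
Minimax strategy: Z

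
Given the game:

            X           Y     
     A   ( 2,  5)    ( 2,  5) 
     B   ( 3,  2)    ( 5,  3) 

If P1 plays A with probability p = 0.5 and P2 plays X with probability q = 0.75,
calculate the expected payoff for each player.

E[P1] = 2.75, E[P2] = 3.625

Work:
E[P1] = p·q·π₁(A,X) + p·(1-q)·π₁(A,Y) + (1-p)·q·π₁(B,X) + (1-p)·(1-q)·π₁(B,Y)
= 0.5·0.75·2 + 0.5·0.25·2 + 0.5·0.75·3 + 0.5·0.25·5
= 2.75

E[P2] = 3.625 (similar calculation)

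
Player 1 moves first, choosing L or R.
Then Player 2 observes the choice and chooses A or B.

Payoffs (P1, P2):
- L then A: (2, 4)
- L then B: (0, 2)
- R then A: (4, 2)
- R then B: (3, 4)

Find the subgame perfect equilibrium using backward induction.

P1 plays R, P2 plays A after L and B after R; Payoff (3, 4)

Work:
Backward induction:
After L: P2 chooses A → P1 gets 2
After R: P2 chooses B → P1 gets 3
P1 chooses R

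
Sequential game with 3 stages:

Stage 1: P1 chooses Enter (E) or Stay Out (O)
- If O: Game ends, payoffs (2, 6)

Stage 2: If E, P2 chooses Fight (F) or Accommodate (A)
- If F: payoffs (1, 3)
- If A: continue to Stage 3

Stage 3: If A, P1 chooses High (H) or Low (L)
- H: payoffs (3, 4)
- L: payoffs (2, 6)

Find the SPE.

SPE: (E, A, H); Outcome (3, 4)

Work:
Stage 3: P1 chooses H (3 vs 2)
Stage 2: P2: F->3, A->4 (anticipating H). Choose A
Stage 1: P1: O->2, E->3 (anticipating A, H). Choose E
SPE path: E -> A -> H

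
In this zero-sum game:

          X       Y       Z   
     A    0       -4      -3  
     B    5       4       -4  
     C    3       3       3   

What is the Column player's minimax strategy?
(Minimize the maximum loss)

Column should play Z, value = 3

Work:
Column player minimizes Row's maximum payoff:
Column X: max payoff to Row = 5
Column Y: max payoff to Row = 4
Column Z: max payoff to Row = 3
Minimum is 3, achieved by column Z.
Minimax strategy: Z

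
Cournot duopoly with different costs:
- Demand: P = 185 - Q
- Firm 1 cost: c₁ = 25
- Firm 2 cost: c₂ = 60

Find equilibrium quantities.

q₁* = 65.0, q₂* = 30.0

Work:
Reaction: q₁ = (185 - 25 - q₂)/2
Reaction: q₂ = (185 - 60 - q₁)/2
Solve simultaneously:
q₁* = (185 - 2×25 + 60)/3 = 65.0
q₂* = (185 - 2×60 + 25)/3 = 30.0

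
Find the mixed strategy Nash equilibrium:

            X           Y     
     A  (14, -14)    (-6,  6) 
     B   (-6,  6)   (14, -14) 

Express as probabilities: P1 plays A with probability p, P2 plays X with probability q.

p = 0.5, q = 0.5

Work:
Find probabilities that make opponent indifferent:
P2 chooses q to make P1 indifferent between A and B
P1 chooses p to make P2 indifferent between X and Y
Mixed NE: P1 plays (A: 0.5, B: 0.5), P2 plays (X: 0.5, Y: 0.5)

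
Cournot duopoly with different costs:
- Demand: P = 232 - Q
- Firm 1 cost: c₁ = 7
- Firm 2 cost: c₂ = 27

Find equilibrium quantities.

q₁* = 81.67, q₂* = 61.67

Work:
Reaction: q₁ = (232 - 7 - q₂)/2
Reaction: q₂ = (232 - 27 - q₁)/2
Solve simultaneously:
q₁* = (232 - 2×7 + 27)/3 = 81.67
q₂* = (232 - 2×27 + 7)/3 = 61.67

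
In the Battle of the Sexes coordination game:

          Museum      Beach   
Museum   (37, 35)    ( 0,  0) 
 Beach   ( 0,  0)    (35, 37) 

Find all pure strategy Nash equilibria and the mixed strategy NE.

Pure NE: (Museum, Museum) and (Beach, Beach); Mixed NE: p = 0.5139, q = 0.4861

Work:
Check pure NE:
(Museum, Museum): (37, 35) - no unilateral deviation beneficial
(Beach, Beach): (35, 37) - no unilateral deviation beneficial
Mixed NE: P1 plays Museum with p = 0.5139, P2 plays Museum with q = 0.4861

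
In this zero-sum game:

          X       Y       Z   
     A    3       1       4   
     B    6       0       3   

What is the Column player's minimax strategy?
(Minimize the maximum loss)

Column should play Y, value = 1

Work:
Column player minimizes Row's maximum payoff:
Column X: max payoff to Row = 6
Column Y: max payoff to Row = 1
Column Z: max payoff to Row = 4
Minimum is 1, achieved by column Y.
Minimax strategy: Y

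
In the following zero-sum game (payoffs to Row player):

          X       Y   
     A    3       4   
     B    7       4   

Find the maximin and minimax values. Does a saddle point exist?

Maximin = 4, Minimax = 4, Saddle: True

Work:
Row minimums: [3, 4] → maximin = 4
Column maximums: [7, 4] → minimax = 4
Saddle point exists! Game value = 4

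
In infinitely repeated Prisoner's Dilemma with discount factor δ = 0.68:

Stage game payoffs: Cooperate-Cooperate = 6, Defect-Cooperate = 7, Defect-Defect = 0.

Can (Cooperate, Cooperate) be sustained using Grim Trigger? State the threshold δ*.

δ* = 0.1429; since δ = 0.68 ≥ 0.1429, cooperation can be sustained

Work:
For Grim Trigger:
Cooperate forever: 6/(1-δ)
Defect then punished: 7 + 0·δ/(1-δ)
Need: 6/(1-δ) ≥ 7 + 0·δ/(1-δ)
Solving: δ ≥ (T-R)/(T-P) = (7-6)/(7-0) = 0.1429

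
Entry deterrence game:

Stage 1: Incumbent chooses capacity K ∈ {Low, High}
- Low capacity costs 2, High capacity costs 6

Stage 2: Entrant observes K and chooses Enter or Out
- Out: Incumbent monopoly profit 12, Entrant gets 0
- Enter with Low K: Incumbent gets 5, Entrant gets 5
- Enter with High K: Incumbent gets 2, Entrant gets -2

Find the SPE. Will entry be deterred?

SPE: (High, Enter|Low, Out|High); Entry deterred. Incumbent net profit = 6

Work:
After Low K: Entrant enters (5 > 0)
After High K: Entrant stays out (-2 < 0)
Incumbent: Low → 5−2=3, High → 12−6=6
Incumbent chooses High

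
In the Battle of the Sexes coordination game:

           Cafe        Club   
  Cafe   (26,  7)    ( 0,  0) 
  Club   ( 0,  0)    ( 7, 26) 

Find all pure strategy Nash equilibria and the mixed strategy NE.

Pure NE: (Cafe, Cafe) and (Club, Club); Mixed NE: p = 0.7879, q = 0.2121

Work:
Check pure NE:
(Cafe, Cafe): (26, 7) - no unilateral deviation beneficial
(Club, Club): (7, 26) - no unilateral deviation beneficial
Mixed NE: P1 plays Cafe with p = 0.7879, P2 plays Cafe with q = 0.2121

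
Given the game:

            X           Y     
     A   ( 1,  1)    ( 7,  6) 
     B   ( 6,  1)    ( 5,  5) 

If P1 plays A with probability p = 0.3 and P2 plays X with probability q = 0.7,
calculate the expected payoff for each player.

E[P1] = 4.83, E[P2] = 2.29

Work:
E[P1] = p·q·π₁(A,X) + p·(1-q)·π₁(A,Y) + (1-p)·q·π₁(B,X) + (1-p)·(1-q)·π₁(B,Y)
= 0.3·0.7·1 + 0.3·0.3·7 + 0.7·0.7·6 + 0.7·0.3·5
= 4.83

E[P2] = 2.29 (similar calculation)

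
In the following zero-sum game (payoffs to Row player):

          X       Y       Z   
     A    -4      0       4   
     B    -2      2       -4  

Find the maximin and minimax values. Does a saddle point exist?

Maximin = -4, Minimax = -2, Saddle: False

Work:
Row minimums: [-4, -4] → maximin = -4
Column maximums: [-2, 2, 4] → minimax = -2
No saddle point (maximin ≠ minimax). Mixed strategy needed.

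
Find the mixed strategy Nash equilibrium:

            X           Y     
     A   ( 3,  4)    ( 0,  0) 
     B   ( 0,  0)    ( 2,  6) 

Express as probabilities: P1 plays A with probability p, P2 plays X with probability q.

p = 0.6, q = 0.4

Work:
Find probabilities that make opponent indifferent:
P2 chooses q to make P1 indifferent between A and B
P1 chooses p to make P2 indifferent between X and Y
Mixed NE: P1 plays (A: 0.6, B: 0.4), P2 plays (X: 0.4, Y: 0.6)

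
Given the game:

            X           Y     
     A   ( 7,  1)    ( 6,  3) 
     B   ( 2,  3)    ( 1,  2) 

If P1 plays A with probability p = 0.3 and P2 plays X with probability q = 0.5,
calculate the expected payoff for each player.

E[P1] = 3.0, E[P2] = 2.35

Work:
E[P1] = p·q·π₁(A,X) + p·(1-q)·π₁(A,Y) + (1-p)·q·π₁(B,X) + (1-p)·(1-q)·π₁(B,Y)
= 0.3·0.5·7 + 0.3·0.5·6 + 0.7·0.5·2 + 0.7·0.5·1
= 3.0

E[P2] = 2.35 (similar calculation)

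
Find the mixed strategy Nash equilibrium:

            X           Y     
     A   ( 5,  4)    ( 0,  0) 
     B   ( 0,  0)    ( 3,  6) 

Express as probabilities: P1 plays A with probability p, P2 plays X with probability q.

p = 0.6, q = 0.375

Work:
Find probabilities that make opponent indifferent:
P2 chooses q to make P1 indifferent between A and B
P1 chooses p to make P2 indifferent between X and Y
Mixed NE: P1 plays (A: 0.6, B: 0.4), P2 plays (X: 0.375, Y: 0.625)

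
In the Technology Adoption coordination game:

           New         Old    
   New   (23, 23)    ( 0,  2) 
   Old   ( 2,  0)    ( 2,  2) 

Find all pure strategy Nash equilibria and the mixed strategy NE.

Pure NE: (New, New) and (Old, Old); Mixed NE: p = 0.087, q = 0.087

Work:
Check pure NE:
(New, New): (23, 23) - no unilateral deviation beneficial
(Old, Old): (2, 2) - no unilateral deviation beneficial
Mixed NE: P1 plays New with p = 0.087, P2 plays New with q = 0.087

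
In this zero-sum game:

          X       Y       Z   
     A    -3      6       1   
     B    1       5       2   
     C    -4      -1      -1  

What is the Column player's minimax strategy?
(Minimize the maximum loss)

Column should play X, value = 1

Work:
Column player minimizes Row's maximum payoff:
Column X: max payoff to Row = 1
Column Y: max payoff to Row = 6
Column Z: max payoff to Row = 2
Minimum is 1, achieved by column X.
Minimax strategy: X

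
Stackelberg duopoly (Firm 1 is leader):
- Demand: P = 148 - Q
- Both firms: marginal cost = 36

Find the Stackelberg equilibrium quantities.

q₁* (leader) = 56.0, q₂* (follower) = 28.0

Work:
Follower's reaction: q₂ = (a - c - q₁)/2
Leader substitutes: π₁ = q₁·(a - q₁ - (a-c-q₁)/2 - c)
FOC: q₁* = (148 - 36)/2 = 56.00
Then: q₂* = (148 - 36 - 56.0)/2 = 28.00
Leader has first-mover advantage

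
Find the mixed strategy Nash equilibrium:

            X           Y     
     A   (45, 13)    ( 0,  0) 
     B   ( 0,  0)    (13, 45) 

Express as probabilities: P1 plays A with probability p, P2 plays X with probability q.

p = 0.7759, q = 0.2241

Work:
Find probabilities that make opponent indifferent:
P2 chooses q to make P1 indifferent between A and B
P1 chooses p to make P2 indifferent between X and Y
Mixed NE: P1 plays (A: 0.7759, B: 0.2241), P2 plays (X: 0.2241, Y: 0.7759)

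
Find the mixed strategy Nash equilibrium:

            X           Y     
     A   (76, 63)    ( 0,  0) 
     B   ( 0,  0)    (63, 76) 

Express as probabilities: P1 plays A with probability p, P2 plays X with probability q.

p = 0.5468, q = 0.4532

Work:
Find probabilities that make opponent indifferent:
P2 chooses q to make P1 indifferent between A and B
P1 chooses p to make P2 indifferent between X and Y
Mixed NE: P1 plays (A: 0.5468, B: 0.4532), P2 plays (X: 0.4532, Y: 0.5468)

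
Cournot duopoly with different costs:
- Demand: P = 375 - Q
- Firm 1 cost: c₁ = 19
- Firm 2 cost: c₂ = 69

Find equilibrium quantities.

q₁* = 135.33, q₂* = 85.33

Work:
Reaction: q₁ = (375 - 19 - q₂)/2
Reaction: q₂ = (375 - 69 - q₁)/2
Solve simultaneously:
q₁* = (375 - 2×19 + 69)/3 = 135.33
q₂* = (375 - 2×69 + 19)/3 = 85.33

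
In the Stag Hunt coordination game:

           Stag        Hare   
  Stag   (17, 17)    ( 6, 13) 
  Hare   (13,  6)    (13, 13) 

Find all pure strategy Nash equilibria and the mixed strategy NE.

Pure NE: (Stag, Stag) and (Hare, Hare); Mixed NE: p = 0.6364, q = 0.6364

Work:
Check pure NE:
(Stag, Stag): (17, 17) - no unilateral deviation beneficial
(Hare, Hare): (13, 13) - no unilateral deviation beneficial
Mixed NE: P1 plays Stag with p = 0.6364, P2 plays Stag with q = 0.6364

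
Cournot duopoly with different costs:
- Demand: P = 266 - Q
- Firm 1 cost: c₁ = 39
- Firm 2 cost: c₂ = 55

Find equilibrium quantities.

q₁* = 81.0, q₂* = 65.0

Work:
Reaction: q₁ = (266 - 39 - q₂)/2
Reaction: q₂ = (266 - 55 - q₁)/2
Solve simultaneously:
q₁* = (266 - 2×39 + 55)/3 = 81.0
q₂* = (266 - 2×55 + 39)/3 = 65.0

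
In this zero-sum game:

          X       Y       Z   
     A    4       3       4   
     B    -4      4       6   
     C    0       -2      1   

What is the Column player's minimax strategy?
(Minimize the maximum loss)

Column should play X or Y (all achieve the minimum), value = 4

Work:
Column player minimizes Row's maximum payoff:
Column X: max payoff to Row = 4
Column Y: max payoff to Row = 4
Column Z: max payoff to Row = 6
Minimum is 4, achieved by columns X, Y (tied).
Each of X or Y is a minimax strategy.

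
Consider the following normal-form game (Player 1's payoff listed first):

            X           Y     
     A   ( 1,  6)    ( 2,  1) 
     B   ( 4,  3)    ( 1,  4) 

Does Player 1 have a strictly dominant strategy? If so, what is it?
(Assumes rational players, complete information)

No strictly dominant strategy exists for Player 1

Work:
A strategy strictly dominates another if it gives a strictly higher payoff against every opponent action. Compare each pair of P1's strategies column-by-column:
  A vs B: [1 vs 4, 2 vs 1] → A does not strictly dominate B (column X: 1 ≤ 4)
  B vs A: [4 vs 1, 1 vs 2] → B does not strictly dominate A (column Y: 1 ≤ 2)
No single strategy strictly dominates all others → no strictly dominant strategy.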